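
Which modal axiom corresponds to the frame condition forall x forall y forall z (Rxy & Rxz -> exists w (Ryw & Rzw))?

◇□q → □◇q

A defining formula is ◇□q → □◇q (the .2 axiom).
Suppose ◇□q→□◇q is valid. Take Rxy, Rxz and set V(q)={w : Ryw}. Then □q at y so ◇□q at x, so □◇q at x, so ◇q at z, giving w with Rzw and Ryw.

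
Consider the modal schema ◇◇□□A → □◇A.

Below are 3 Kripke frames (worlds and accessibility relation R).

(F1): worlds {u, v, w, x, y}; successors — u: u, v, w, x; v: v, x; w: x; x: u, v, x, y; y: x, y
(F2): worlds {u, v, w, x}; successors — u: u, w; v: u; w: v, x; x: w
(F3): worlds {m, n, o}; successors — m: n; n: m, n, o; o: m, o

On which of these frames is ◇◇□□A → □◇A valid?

The schema corresponds to a generalized confluence (Geach) condition: ∀x ∀y ∀z ((xR²y ∧ xRz) → ∃w (yR²w ∧ zRw)).
(F1): satisfies the condition.
(F2): fails — uR²v, uRw but no t with vR²t and wRt.
(F3): satisfies the condition.

(F1), (F3)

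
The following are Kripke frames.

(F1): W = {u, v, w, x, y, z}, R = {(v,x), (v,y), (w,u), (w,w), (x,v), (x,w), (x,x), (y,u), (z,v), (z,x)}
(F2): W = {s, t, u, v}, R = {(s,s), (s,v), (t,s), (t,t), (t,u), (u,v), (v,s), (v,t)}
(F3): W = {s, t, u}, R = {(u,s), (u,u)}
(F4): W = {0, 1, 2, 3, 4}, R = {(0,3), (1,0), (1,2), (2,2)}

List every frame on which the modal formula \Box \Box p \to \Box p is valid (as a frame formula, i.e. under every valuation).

(F3)

Frame correspondent (Sahlqvist): \forall x \forall y (Rxy \to \exists z (Rxz \wedge Rzy)) — i.e. density.
(F1): fails — Rvy but no t with Rvt and Rty.
(F2): fails — Ruv but no z with Ruz and Rzv.
(F3): holds.
(F4): fails — R10 but no z with R1z and Rz0.
Valid on: (F3).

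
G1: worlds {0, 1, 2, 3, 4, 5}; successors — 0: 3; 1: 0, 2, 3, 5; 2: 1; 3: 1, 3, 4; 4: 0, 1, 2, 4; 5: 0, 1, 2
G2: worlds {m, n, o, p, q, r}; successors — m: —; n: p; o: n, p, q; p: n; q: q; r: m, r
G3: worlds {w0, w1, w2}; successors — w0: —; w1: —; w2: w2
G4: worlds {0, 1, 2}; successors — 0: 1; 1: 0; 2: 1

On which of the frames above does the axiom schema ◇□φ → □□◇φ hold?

G3

The schema corresponds to a generalized confluence (Geach) condition: ∀x ∀y ∀z ((xRy ∧ xR²z) → ∃w (yRw ∧ zRw)).
G1: fails — 1R0, 1R²2 but no w with 0Rw and 2Rw.
G2: fails — nRp, nR²n but no w with pRw and nRw.
G3: condition met.
G4: fails — 0R1, 0R²0 but no w with 1Rw and 0Rw.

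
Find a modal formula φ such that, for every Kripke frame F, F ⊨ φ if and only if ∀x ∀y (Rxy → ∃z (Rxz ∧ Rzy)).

□□p → □p

A defining formula is □□p → □p (the C4 axiom).
Suppose □□p→□p is valid. Take Rxy and set V(p)={w : xR²w}. Then □□p at x, so □p at x, so p at y, i.e. ∃z(Rxz∧Rzy).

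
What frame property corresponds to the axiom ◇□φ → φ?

symmetry

Equivalently (dual form): φ → □◇φ.
Suppose φ→□◇φ is valid. Take Rxy and set V(φ)={x}. Then φ at x, so □◇φ at x, so ◇φ at y, so some z with Ryz has φ; z=x, i.e. Ryx.
Conversely, on a frame with symmetry the schema holds at every world under every valuation.
So the correspondent is symmetry.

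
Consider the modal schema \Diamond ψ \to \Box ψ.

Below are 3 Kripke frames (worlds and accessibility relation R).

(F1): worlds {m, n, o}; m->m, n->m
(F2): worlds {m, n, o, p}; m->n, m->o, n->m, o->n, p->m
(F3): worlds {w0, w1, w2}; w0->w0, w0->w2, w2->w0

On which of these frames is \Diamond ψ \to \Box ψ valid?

(F1)

This is the axiom for partial functionality; its first-order frame correspondent is \forall x \forall y \forall z (Rxy \wedge Rxz \to y = z).
(F1): holds.
(F2): fails — m sees both n and o.
(F3): fails — w0 sees both w0 and w2.
Valid on: (F1).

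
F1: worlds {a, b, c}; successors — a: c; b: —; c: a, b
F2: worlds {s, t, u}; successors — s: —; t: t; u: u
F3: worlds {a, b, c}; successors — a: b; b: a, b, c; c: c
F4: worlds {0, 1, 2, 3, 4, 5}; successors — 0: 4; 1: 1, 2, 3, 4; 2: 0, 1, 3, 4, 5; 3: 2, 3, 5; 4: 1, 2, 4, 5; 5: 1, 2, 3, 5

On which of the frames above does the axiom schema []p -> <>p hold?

F3, F4

The schema corresponds to seriality: forall x exists y Rxy.
F1: fails — world b has no successor.
F2: fails — world s has no successor.
F3: holds.
F4: holds.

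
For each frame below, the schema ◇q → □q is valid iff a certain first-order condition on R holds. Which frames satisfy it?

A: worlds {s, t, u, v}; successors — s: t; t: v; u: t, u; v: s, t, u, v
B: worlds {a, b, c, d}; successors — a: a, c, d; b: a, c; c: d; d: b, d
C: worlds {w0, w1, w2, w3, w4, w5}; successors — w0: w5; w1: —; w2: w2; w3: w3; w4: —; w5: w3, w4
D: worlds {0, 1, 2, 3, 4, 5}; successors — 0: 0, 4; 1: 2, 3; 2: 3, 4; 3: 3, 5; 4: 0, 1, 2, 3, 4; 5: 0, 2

The schema corresponds to partial functionality: ∀x ∀y ∀z (Rxy ∧ Rxz → y = z).
A: fails — u sees both t and u.
B: fails — a sees both a and c.
C: fails — w5 sees both w3 and w4.
D: fails — 0 sees both 0 and 4.
Valid on no frame.

none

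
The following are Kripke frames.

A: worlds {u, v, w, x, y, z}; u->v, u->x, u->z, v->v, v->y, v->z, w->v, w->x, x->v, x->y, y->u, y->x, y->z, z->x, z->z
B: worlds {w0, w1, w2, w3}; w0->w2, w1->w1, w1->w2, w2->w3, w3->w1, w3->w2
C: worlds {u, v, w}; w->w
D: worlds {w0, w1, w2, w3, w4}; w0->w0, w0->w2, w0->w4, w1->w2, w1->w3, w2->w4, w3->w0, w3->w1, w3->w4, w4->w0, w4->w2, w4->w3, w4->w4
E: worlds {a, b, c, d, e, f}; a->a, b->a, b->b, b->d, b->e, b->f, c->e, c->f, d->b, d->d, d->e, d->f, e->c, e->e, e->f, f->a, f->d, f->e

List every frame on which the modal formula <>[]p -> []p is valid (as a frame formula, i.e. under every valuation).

C

This is the axiom for the Euclidean property; its first-order frame correspondent is forall x forall y forall z (Rxy & Rxz -> Ryz).
A: fails — Ruv and Rux but not Rvx.
B: fails — Rw0w2 and Rw0w2 but not Rw2w2.
C: condition met.
D: fails — Rw0w2 and Rw0w2 but not Rw2w2.
E: fails — Rbf and Rbf but not Rff.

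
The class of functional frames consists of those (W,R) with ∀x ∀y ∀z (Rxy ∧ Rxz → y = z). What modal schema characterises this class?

The condition is partial functionality. The CD schema ◇q → □q defines it.
Suppose ◇q→□q is valid. Take Rxy, Rxz and set V(q)={y}. Then ◇q at x, so □q at x, so q at z, i.e. z=y.

◇q → □q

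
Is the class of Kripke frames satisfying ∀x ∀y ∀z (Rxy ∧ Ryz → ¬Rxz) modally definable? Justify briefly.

No — not modally definable

Modal frame validity is preserved under surjective bounded morphisms.
The 3-cycle (worlds w0,w1,w2 with w0→w1→w2→w0) is intransitive. Mapping every world to a single reflexive point • is a surjective bounded morphism; the reflexive point is not intransitive (R••∧R•• but R••).
So no modal formula (or set of formulas) defines exactly the intransitive frames.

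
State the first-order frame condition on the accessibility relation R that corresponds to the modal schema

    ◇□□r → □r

This is a Sahlqvist (Geach-type) schema ◇^1□^2r → □^1◇^0r.
First-order correspondent: ∀x ∀y ∀z ((xRy ∧ xRz) → ∃w (yR²w ∧ z = w)).

∀x ∀y ∀z ((xRy ∧ xRz) → ∃w (yR²w ∧ z = w))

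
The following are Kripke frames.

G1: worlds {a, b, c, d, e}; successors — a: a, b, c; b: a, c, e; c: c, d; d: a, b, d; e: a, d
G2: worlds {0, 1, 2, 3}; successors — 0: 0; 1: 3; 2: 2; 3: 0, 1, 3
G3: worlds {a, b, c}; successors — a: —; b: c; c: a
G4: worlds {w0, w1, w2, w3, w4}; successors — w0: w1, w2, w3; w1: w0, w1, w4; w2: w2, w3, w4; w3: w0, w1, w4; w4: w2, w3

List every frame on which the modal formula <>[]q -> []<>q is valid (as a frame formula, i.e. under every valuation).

The schema corresponds to convergence: forall x forall y forall z (Rxy & Rxz -> exists w (Ryw & Rzw)).
G1: holds.
G2: fails — R31 and R30 but 1 and 0 have no common successor.
G3: fails — Rca and Rca but a and a have no common successor.
G4: fails — Rw1w1 and Rw1w4 but w1 and w4 have no common successor.
Valid on: G1.

G1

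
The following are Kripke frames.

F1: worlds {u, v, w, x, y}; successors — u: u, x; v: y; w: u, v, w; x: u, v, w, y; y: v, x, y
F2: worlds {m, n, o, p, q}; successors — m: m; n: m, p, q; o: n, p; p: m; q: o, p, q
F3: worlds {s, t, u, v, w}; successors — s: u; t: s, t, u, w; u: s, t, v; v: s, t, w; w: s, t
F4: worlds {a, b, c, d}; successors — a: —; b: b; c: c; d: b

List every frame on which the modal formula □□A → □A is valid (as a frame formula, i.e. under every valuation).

The schema corresponds to density: ∀x ∀y (Rxy → ∃z (Rxz ∧ Rzy)).
F1: condition met.
F2: fails — Ron but no z with Roz and Rzn.
F3: fails — Ruv but no z with Ruz and Rzv.
F4: condition met.

F1, F4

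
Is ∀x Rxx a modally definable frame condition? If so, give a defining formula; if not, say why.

Yes, by □q → q

Yes: it is reflexivity, defined by the T schema □q → q.
Suppose □q→q is valid. At any x set V(q)={w : Rxw}. Then □q holds at x, so q holds at x, i.e. Rxx.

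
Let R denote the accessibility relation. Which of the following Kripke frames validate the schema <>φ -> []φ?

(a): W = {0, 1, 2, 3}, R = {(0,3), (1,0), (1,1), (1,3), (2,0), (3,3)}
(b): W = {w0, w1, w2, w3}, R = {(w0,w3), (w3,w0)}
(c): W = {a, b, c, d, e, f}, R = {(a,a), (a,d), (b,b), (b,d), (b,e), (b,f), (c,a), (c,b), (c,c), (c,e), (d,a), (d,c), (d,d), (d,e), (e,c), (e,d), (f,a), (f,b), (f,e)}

The schema corresponds to partial functionality: forall x forall y forall z (Rxy & Rxz -> y = z).
(a): fails — 1 sees both 0 and 1.
(b): satisfies the condition.
(c): fails — a sees both a and d.

(b)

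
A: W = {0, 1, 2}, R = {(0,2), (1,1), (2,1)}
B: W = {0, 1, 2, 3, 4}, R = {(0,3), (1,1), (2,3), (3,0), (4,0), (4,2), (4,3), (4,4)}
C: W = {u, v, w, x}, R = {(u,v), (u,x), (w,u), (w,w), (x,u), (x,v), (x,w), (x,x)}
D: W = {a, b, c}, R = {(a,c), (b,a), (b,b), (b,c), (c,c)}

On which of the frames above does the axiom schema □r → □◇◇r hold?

The schema corresponds to a generalized confluence (Geach) condition: ∀x ∀z (xRz → ∃w (xRw ∧ zR²w)).
A: fails — 0R2 but no w with 0Rw and 2R²w.
B: satisfies the condition.
C: fails — uRv but no t with uRt and vR²t.
D: satisfies the condition.

B, D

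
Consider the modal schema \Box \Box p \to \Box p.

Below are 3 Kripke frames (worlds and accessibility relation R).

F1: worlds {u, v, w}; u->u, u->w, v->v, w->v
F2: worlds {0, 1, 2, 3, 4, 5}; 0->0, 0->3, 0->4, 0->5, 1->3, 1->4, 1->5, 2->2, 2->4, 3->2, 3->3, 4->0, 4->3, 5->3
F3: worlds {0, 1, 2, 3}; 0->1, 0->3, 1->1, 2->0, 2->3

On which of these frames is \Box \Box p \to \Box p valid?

This is the axiom for density; its first-order frame correspondent is \forall x \forall y (Rxy \to \exists z (Rxz \wedge Rzy)).
F1: ✓.
F2: fails — R14 but no z with R1z and Rz4.
F3: fails — R20 but no z with R2z and Rz0.
Valid on: F1.

F1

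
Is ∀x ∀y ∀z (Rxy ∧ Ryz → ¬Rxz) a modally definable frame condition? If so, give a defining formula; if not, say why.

Modal frame validity is preserved under surjective bounded morphisms.
The 7-cycle (worlds w0,w1,w2,w3,w4,w5,w6 with w0→w1→w2→w3→w4→w5→w6→w0) is intransitive. Mapping every world to a single reflexive point • is a surjective bounded morphism; the reflexive point is not intransitive (R••∧R•• but R••).
Hence intransitivity is not modally definable.

Not definable by any modal formula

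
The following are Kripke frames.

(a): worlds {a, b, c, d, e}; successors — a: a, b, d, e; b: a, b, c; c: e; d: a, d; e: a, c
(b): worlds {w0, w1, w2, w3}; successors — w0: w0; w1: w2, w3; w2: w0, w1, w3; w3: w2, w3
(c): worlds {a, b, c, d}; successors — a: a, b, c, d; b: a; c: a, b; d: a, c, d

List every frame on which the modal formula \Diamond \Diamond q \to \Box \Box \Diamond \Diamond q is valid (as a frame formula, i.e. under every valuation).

Frame correspondent (Sahlqvist): \forall x \forall y \forall z ((x R^2 y \wedge x R^2 z) \to \exists w (y = w \wedge z R^2 w)) — i.e. a generalized confluence (Geach) condition.
(a): fails — aR²b, aR²c but no w with b=w and cR²w.
(b): fails — w1R²w1, w1R²w0 but no w with w1=w and w0R²w.
(c): holds.
Valid on: (c).

(c)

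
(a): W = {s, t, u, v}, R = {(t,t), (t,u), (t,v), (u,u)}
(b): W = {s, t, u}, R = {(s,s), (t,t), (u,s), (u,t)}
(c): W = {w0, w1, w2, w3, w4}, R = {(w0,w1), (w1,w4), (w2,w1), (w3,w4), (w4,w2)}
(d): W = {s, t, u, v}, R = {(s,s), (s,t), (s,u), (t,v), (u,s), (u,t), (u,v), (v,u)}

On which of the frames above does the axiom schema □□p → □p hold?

This is the axiom for density; its first-order frame correspondent is ∀x ∀y (Rxy → ∃z (Rxz ∧ Rzy)).
(a): ✓.
(b): ✓.
(c): fails — Rw4w2 but no z with Rw4z and Rzw2.
(d): fails — Rtv but no z with Rtz and Rzv.
Valid on: (a), (b).

(a), (b)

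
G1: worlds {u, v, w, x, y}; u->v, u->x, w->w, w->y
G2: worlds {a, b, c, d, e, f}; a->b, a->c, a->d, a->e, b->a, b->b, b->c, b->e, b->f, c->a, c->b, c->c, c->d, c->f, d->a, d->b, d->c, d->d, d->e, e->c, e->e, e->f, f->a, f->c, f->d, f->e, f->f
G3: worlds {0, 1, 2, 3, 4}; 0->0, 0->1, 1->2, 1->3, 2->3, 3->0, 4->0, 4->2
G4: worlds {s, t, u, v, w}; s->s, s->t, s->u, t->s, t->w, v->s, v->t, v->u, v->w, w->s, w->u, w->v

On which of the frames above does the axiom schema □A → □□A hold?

G1

This is the axiom for transitivity; its first-order frame correspondent is ∀x ∀y ∀z (Rxy ∧ Ryz → Rxz).
G1: condition met.
G2: fails — Rcd and Rde but not Rce.
G3: fails — R01 and R12 but not R02.
G4: fails — Rvw and Rwv but not Rvv.
Valid on: G1.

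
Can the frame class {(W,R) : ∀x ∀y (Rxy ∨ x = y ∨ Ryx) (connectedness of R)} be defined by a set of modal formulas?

Modal frame validity is preserved under disjoint unions.
Take 3 disjoint single-world reflexive frames: each is trivially connected, but their disjoint union has 3 worlds with no edge between distinct components, so it is not connected.
Hence connectedness of R is not modally definable.

Not modally definable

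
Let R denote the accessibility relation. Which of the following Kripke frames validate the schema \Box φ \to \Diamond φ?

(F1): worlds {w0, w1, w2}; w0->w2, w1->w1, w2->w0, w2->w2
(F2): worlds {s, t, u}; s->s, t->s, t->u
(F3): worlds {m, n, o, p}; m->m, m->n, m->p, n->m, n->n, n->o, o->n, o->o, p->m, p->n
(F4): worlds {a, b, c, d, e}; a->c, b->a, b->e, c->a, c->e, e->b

Frame correspondent (Sahlqvist): \forall x \exists y Rxy — i.e. seriality.
(F1): holds.
(F2): fails — world u has no successor.
(F3): holds.
(F4): fails — world d has no successor.
Valid on: (F1), (F3).

(F1), (F3)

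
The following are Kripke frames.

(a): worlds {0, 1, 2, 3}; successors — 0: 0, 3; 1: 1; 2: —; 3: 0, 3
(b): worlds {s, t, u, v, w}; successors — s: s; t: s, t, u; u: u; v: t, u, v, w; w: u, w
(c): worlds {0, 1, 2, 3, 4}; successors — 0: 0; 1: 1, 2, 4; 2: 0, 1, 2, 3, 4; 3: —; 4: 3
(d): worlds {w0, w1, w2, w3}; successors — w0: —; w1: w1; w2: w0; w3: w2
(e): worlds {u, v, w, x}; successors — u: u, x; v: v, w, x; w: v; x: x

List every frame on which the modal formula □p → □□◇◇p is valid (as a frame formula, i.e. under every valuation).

(a)

Frame correspondent (Sahlqvist): ∀x ∀z (xR²z → ∃w (xRw ∧ zR²w)) — i.e. a generalized confluence (Geach) condition.
(a): ✓.
(b): fails — vR²s but no w* with vRw* and sR²w*.
(c): fails — 1R²0 but no w with 1Rw and 0R²w.
(d): fails — w3R²w0 but no w with w3Rw and w0R²w.
(e): fails — wR²x but no t with wRt and xR²t.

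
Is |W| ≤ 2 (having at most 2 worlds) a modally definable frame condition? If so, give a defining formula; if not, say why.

No — not modally definable

If a class were modally definable it would be closed under disjoint unions (Goldblatt–Thomason).
Any modal formula valid on each of 3 disjoint one-world frames is valid on their disjoint union (validity is preserved under disjoint unions). Each one-world frame has |W|=1≤2, but the union has |W|=3.
So the class is not modally definable.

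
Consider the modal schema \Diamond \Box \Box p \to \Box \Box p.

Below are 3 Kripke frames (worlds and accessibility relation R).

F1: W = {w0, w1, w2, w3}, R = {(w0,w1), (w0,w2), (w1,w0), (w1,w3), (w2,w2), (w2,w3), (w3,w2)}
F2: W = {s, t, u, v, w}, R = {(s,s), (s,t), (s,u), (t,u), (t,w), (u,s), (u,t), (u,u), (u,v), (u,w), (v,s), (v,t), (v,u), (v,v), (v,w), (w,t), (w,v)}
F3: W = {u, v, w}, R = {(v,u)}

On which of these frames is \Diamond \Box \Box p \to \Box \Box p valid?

F2, F3

Frame correspondent (Sahlqvist): \forall x \forall y \forall z ((xRy \wedge x R^2 z) \to \exists w (y R^2 w \wedge z = w)) — i.e. a generalized confluence (Geach) condition.
F1: fails — w0Rw1, w0R²w0 but no w with w1R²w and w0=w.
F2: satisfies the condition.
F3: satisfies the condition.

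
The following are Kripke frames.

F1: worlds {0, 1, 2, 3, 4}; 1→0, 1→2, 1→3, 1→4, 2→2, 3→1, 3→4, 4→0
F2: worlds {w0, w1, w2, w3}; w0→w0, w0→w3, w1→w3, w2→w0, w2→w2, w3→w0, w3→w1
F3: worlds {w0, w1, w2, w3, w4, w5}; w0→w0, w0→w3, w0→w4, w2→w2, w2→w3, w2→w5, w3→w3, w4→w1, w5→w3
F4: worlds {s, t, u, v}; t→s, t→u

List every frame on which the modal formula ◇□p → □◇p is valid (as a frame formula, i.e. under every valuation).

Frame correspondent (Sahlqvist): ∀x ∀y ∀z (Rxy ∧ Rxz → ∃w (Ryw ∧ Rzw)) — i.e. convergence.
F1: fails — R10 and R10 but 0 and 0 have no common successor.
F2: condition met.
F3: fails — Rw0w4 and Rw0w0 but w4 and w0 have no common successor.
F4: fails — Rtu and Rtu but u and u have no common successor.

F2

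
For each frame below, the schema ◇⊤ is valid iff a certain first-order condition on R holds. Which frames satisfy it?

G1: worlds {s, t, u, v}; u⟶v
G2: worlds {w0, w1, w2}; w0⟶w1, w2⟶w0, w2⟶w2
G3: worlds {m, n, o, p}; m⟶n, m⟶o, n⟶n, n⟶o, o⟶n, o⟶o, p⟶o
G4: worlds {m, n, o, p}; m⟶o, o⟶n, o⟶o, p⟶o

The schema corresponds to seriality: ∀x ∃y Rxy.
G1: fails — world s has no successor.
G2: fails — world w1 has no successor.
G3: ✓.
G4: fails — world n has no successor.

G3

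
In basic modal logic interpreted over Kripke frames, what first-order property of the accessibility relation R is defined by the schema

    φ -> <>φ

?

This is frame-equivalent to □φ → φ (substitute ¬φ for φ and contrapose).
Suppose □φ→φ is valid. At any x set V(φ)={w : Rxw}. Then □φ holds at x, so φ holds at x, i.e. Rxx.

reflexivity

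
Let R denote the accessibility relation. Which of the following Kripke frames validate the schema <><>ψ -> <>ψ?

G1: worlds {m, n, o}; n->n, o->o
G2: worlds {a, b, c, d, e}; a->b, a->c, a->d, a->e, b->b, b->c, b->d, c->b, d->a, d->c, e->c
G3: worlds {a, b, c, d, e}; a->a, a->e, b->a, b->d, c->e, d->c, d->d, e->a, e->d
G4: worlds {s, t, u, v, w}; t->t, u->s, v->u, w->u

The schema corresponds to transitivity: forall x forall y forall z (Rxy & Ryz -> Rxz).
G1: condition met.
G2: fails — Rdc and Rcb but not Rdb.
G3: fails — Rdc and Rce but not Rde.
G4: fails — Rvu and Rus but not Rvs.
Valid on: G1.

G1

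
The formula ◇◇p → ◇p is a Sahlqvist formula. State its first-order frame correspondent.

Transitivity

Replacing p by ¬p and contraposing gives the equivalent schema □p → □□p.
Suppose □p→□□p is valid. Take Rxy, Ryz and set V(p)={w : Rxw}. Then □p at x, so □□p at x, so □p at y, so p at z, i.e. Rxz.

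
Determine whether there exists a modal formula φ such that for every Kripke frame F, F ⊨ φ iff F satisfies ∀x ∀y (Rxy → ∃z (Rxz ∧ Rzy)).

Yes, by □□r → □r

This is a Sahlqvist condition; the C4 axiom □□r → □r defines it.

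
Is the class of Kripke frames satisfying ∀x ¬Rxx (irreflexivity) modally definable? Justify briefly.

Any modally definable frame class is closed under surjective bounded morphisms.
The 2-cycle (worlds a,b with a→b→a) is irreflexive, and the map sending every world to a single reflexive point • is a surjective bounded morphism (forth: every edge maps to (•,•); back: every world has a successor). So any modal formula valid on the 2-cycle is also valid on the reflexive point, which is not irreflexive.
Hence irreflexivity is not modally definable.

Not definable by any modal formula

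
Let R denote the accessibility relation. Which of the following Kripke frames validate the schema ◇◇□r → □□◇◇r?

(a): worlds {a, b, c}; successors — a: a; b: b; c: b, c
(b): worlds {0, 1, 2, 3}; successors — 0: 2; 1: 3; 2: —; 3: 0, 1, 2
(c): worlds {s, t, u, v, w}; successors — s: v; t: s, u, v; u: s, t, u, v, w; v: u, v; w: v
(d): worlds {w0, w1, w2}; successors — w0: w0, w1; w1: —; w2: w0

(a), (c)

Frame correspondent (Sahlqvist): ∀x ∀y ∀z ((xR²y ∧ xR²z) → ∃w (yRw ∧ zR²w)) — i.e. a generalized confluence (Geach) condition.
(a): satisfies the condition.
(b): fails — 1R²0, 1R²0 but no w with 0Rw and 0R²w.
(c): satisfies the condition.
(d): fails — w0R²w0, w0R²w1 but no w with w0Rw and w1R²w.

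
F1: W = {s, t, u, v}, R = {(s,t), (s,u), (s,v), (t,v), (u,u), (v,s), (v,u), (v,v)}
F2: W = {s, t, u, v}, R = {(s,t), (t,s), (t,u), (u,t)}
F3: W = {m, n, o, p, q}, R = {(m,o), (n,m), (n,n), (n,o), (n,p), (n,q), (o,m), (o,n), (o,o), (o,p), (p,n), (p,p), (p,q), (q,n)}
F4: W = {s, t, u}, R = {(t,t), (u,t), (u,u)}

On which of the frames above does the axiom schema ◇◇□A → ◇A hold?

F2, F4

Frame correspondent (Sahlqvist): ∀x ∀y (xR²y → ∃w (yRw ∧ xRw)) — i.e. a generalized confluence (Geach) condition.
F1: fails — tR²u but no w with uRw and tRw.
F2: condition met.
F3: fails — mR²p but no w with pRw and mRw.
F4: condition met.
Valid on: F2, F4.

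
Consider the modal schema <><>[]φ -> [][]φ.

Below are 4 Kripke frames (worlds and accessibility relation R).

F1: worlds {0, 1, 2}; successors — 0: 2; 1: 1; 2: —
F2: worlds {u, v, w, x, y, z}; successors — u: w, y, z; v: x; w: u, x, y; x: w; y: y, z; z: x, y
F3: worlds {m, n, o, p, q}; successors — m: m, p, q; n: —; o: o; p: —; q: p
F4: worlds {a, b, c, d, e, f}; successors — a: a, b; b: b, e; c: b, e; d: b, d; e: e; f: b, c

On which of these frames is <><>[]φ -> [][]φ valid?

F1

This is the axiom for a generalized confluence (Geach) condition; its first-order frame correspondent is forall x forall y forall z ((x R^2 y & x R^2 z) -> exists w (yRw & z = w)).
F1: satisfies the condition.
F2: fails — uR²u, uR²u but no t with uRt and u=t.
F3: fails — mR²p, mR²m but no w with pRw and m=w.
F4: fails — aR²a, aR²e but no w with aRw and e=w.
Valid on: F1.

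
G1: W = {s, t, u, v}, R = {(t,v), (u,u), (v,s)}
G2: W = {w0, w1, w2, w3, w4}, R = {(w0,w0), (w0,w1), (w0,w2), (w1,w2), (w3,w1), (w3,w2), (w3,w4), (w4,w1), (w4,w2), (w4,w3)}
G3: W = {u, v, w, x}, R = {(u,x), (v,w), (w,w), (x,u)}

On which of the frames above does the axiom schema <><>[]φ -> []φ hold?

G3

Frame correspondent (Sahlqvist): forall x forall y forall z ((x R^2 y & xRz) -> exists w (yRw & z = w)) — i.e. a generalized confluence (Geach) condition.
G1: fails — tR²s, tRv but no w with sRw and v=w.
G2: fails — w0R²w1, w0Rw0 but no w with w1Rw and w0=w.
G3: holds.
Valid on: G3.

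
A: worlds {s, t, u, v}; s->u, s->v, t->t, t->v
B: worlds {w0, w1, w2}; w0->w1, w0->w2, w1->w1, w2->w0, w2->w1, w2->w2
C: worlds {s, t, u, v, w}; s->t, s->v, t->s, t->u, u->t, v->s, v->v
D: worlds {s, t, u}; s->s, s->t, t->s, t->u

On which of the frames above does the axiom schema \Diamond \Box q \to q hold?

Frame correspondent (Sahlqvist): \forall x \forall y (Rxy \to Ryx) — i.e. symmetry.
A: fails — Rsu but not Rus.
B: fails — Rw0w1 but not Rw1w0.
C: holds.
D: fails — Rtu but not Rut.
Valid on: C.

C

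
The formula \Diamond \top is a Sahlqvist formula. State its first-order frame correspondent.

Seriality

This is a form of the D axiom.
Its frame correspondent is seriality — \forall x \exists y Rxy.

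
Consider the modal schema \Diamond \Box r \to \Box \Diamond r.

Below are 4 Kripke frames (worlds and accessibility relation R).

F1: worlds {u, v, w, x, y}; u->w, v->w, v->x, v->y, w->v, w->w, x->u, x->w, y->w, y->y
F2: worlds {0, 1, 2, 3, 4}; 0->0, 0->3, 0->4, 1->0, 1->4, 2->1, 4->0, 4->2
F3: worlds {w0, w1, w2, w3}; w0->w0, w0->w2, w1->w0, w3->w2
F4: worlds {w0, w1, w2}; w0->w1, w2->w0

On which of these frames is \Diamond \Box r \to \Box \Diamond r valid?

Frame correspondent (Sahlqvist): \forall x \forall y \forall z (Rxy \wedge Rxz \to \exists w (Ryw \wedge Rzw)) — i.e. convergence.
F1: satisfies the condition.
F2: fails — R00 and R03 but 0 and 3 have no common successor.
F3: fails — Rw0w2 and Rw0w2 but w2 and w2 have no common successor.
F4: fails — Rw0w1 and Rw0w1 but w1 and w1 have no common successor.
Valid on: F1.

F1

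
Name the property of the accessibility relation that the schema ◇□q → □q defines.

Equivalently (dual form): ◇q → □◇q.
Suppose ◇q→□◇q is valid. Take Rxy, Rxz and set V(q)={y}. Then ◇q at x, so □◇q at x, so ◇q at z, so some w with Rzw has q; w=y, i.e. Rzy. By symmetry of the argument, Ryz.

The Euclidean property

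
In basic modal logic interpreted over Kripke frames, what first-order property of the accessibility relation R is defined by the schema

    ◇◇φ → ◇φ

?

Transitivity

Equivalently (dual form): □φ → □□φ.
Suppose □φ→□□φ is valid. Take Rxy, Ryz and set V(φ)={w : Rxw}. Then □φ at x, so □□φ at x, so □φ at y, so φ at z, i.e. Rxz.
The converse is a direct semantic check.
So the correspondent is transitivity.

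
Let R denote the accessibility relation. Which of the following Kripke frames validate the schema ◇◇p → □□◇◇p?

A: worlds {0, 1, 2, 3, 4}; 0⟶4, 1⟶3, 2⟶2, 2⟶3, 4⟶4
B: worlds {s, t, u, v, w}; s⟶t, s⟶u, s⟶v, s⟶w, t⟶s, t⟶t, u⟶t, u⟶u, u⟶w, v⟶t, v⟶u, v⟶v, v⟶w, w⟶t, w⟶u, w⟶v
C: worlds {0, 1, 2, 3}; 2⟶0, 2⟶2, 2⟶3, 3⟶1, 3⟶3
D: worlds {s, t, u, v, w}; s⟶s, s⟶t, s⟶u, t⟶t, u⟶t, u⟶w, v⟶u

The schema corresponds to a generalized confluence (Geach) condition: ∀x ∀y ∀z ((xR²y ∧ xR²z) → ∃w (y = w ∧ zR²w)).
A: fails — 2R²2, 2R²3 but no w with 2=w and 3R²w.
B: satisfies the condition.
C: fails — 2R²0, 2R²0 but no w with 0=w and 0R²w.
D: fails — sR²s, sR²t but no w* with s=w* and tR²w*.
Valid on: B.

B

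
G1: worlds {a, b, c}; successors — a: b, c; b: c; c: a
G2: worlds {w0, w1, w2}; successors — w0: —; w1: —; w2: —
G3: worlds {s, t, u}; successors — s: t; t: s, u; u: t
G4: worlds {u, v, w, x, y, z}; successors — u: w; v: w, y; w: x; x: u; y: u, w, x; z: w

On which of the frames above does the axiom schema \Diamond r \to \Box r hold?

G2

This is the axiom for partial functionality; its first-order frame correspondent is \forall x \forall y \forall z (Rxy \wedge Rxz \to y = z).
G1: fails — a sees both b and c.
G2: holds.
G3: fails — t sees both s and u.
G4: fails — v sees both w and y.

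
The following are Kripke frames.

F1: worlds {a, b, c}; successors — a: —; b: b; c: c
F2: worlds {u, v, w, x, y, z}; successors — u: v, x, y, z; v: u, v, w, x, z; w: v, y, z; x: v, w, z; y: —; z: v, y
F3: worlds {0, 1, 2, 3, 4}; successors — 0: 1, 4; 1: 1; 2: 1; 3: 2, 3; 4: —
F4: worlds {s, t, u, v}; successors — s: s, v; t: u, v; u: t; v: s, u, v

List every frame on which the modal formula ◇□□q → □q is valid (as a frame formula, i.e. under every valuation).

This is the axiom for a generalized confluence (Geach) condition; its first-order frame correspondent is ∀x ∀y ∀z ((xRy ∧ xRz) → ∃w (yR²w ∧ z = w)).
F1: satisfies the condition.
F2: fails — uRy, uRv but no t with yR²t and v=t.
F3: fails — 0R1, 0R4 but no w with 1R²w and 4=w.
F4: fails — vRu, vRs but no w with uR²w and s=w.
Valid on: F1.

F1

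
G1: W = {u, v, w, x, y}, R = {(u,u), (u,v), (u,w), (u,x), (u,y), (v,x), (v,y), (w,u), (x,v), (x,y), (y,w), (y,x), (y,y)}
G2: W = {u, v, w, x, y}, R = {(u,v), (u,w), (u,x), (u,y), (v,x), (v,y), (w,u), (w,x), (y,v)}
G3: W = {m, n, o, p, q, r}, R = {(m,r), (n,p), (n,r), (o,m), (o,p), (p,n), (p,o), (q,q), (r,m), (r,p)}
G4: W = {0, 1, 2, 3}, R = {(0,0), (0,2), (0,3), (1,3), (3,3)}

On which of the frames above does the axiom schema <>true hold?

G1, G3

Frame correspondent (Sahlqvist): forall x exists y Rxy — i.e. seriality.
G1: satisfies the condition.
G2: fails — world x has no successor.
G3: satisfies the condition.
G4: fails — world 2 has no successor.
Valid on: G1, G3.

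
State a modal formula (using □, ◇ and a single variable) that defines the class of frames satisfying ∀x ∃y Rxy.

The condition is seriality. The D schema □q → ◇q defines it.
Suppose □q→◇q is valid. At any x set V(q)=W. Then □q at x, so ◇q at x, so x has a successor.

□q → ◇q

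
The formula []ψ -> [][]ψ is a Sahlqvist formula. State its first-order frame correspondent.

Suppose □ψ→□□ψ is valid. Take Rxy, Ryz and set V(ψ)={w : Rxw}. Then □ψ at x, so □□ψ at x, so □ψ at y, so ψ at z, i.e. Rxz.
Conversely, any frame satisfying forall x forall y forall z (Rxy & Ryz -> Rxz) validates the schema.
Frame condition: forall x forall y forall z (Rxy & Ryz -> Rxz).

transitivity: forall x forall y forall z (Rxy & Ryz -> Rxz)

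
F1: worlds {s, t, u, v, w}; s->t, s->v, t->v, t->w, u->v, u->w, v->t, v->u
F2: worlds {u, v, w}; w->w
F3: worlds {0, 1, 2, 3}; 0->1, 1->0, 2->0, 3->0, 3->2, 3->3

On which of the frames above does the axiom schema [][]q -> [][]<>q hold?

F2

Frame correspondent (Sahlqvist): forall x forall z (x R^2 z -> exists w (x R^2 w & zRw)) — i.e. a generalized confluence (Geach) condition.
F1: fails — sR²w but no w* with sR²w* and wRw*.
F2: holds.
F3: fails — 0R²0 but no w with 0R²w and 0Rw.
Valid on: F2.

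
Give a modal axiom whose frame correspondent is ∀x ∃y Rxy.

□p → ◇p

This is seriality; the standard corresponding axiom is D: □p → ◇p.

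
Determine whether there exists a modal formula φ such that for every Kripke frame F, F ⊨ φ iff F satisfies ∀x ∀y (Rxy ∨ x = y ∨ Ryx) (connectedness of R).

No — not modally definable

Any modally definable frame class is closed under disjoint unions.
Take 3 disjoint single-world reflexive frames: each is trivially connected, but their disjoint union has 3 worlds with no edge between distinct components, so it is not connected.
Hence connectedness of R is not modally definable.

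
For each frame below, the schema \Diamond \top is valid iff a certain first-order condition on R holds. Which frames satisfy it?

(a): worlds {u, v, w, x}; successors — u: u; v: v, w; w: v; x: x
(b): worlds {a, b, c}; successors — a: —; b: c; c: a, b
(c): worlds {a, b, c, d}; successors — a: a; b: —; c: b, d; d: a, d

(a)

The schema corresponds to seriality: \forall x \exists y Rxy.
(a): condition met.
(b): fails — world a has no successor.
(c): fails — world b has no successor.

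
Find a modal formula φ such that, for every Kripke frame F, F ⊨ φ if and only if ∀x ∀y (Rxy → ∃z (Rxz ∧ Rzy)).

The condition is density. The C4 schema □□q → □q defines it.
Suppose □□q→□q is valid. Take Rxy and set V(q)={w : xR²w}. Then □□q at x, so □q at x, so q at y, i.e. ∃z(Rxz∧Rzy).

□□q → □q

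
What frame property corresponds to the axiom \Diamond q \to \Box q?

partial functionality

Suppose ◇q→□q is valid. Take Rxy, Rxz and set V(q)={y}. Then ◇q at x, so □q at x, so q at z, i.e. z=y.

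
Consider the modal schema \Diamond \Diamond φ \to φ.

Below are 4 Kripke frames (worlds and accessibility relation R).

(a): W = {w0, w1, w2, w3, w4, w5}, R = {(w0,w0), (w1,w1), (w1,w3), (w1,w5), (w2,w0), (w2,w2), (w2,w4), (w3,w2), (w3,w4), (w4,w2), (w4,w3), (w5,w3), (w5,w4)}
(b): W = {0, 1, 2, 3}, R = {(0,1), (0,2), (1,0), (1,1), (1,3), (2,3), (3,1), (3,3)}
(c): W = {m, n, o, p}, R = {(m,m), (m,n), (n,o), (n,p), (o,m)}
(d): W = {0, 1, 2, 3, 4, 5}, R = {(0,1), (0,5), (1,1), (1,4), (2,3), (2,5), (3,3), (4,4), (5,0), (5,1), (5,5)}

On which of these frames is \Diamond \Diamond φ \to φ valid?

This is the axiom for a generalized confluence (Geach) condition; its first-order frame correspondent is \forall x \forall y (x R^2 y \to \exists w (y = w \wedge x = w)).
(a): fails — w1R²w2 but w2 ≠ w1.
(b): fails — 0R²1 but 1 ≠ 0.
(c): fails — mR²n but n ≠ m.
(d): fails — 0R²1 but 1 ≠ 0.

none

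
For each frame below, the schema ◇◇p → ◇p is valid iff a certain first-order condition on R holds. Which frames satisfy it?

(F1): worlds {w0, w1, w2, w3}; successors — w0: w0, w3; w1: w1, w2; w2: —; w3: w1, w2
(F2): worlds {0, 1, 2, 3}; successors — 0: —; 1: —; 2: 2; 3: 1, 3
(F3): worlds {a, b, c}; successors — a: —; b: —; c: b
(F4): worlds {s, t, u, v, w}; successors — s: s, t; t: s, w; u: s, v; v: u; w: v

Frame correspondent (Sahlqvist): ∀x ∀y ∀z (Rxy ∧ Ryz → Rxz) — i.e. transitivity.
(F1): fails — Rw0w3 and Rw3w1 but not Rw0w1.
(F2): condition met.
(F3): condition met.
(F4): fails — Ruv and Rvu but not Ruu.
Valid on: (F2), (F3).

(F2), (F3)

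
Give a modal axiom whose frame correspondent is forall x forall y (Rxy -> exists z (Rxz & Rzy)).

□□s → □s

A defining formula is □□s → □s (the C4 axiom).
Suppose □□s→□s is valid. Take Rxy and set V(s)={w : xR²w}. Then □□s at x, so □s at x, so s at y, i.e. ∃z(Rxz∧Rzy).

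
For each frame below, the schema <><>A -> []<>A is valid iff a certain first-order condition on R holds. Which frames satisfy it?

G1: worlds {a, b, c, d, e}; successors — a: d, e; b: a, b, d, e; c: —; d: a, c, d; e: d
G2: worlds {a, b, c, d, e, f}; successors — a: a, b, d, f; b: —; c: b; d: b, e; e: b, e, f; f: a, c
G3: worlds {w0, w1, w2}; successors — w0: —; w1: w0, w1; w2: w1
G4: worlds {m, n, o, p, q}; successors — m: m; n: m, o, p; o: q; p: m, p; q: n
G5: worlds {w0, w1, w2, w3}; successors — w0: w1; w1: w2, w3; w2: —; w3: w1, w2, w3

The schema corresponds to a generalized confluence (Geach) condition: forall x forall y forall z ((x R^2 y & xRz) -> exists w (y = w & zRw)).
G1: fails — aR²a, aRe but no w with a=w and eRw.
G2: fails — aR²a, aRb but no w with a=w and bRw.
G3: fails — w1R²w0, w1Rw0 but no w with w0=w and w0Rw.
G4: fails — nR²m, nRo but no w with m=w and oRw.
G5: fails — w1R²w1, w1Rw2 but no w with w1=w and w2Rw.
Valid on no frame.

none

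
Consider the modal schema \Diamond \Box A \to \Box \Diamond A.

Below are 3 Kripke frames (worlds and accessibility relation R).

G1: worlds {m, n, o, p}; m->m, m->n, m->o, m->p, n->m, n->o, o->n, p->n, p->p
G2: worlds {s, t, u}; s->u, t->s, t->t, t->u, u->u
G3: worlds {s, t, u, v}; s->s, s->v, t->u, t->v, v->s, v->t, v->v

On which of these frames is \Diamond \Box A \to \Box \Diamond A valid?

This is the axiom for convergence; its first-order frame correspondent is \forall x \forall y \forall z (Rxy \wedge Rxz \to \exists w (Ryw \wedge Rzw)).
G1: fails — Rmo and Rmn but o and n have no common successor.
G2: holds.
G3: fails — Rtv and Rtu but v and u have no common successor.
Valid on: G2.

G2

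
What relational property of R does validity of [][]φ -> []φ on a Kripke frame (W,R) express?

Suppose □□φ→□φ is valid. Take Rxy and set V(φ)={w : xR²w}. Then □□φ at x, so □φ at x, so φ at y, i.e. ∃z(Rxz∧Rzy).

density: forall x forall y (Rxy -> exists z (Rxz & Rzy))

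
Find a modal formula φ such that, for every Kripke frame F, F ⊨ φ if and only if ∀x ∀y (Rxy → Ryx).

A defining formula is ψ → □◇ψ (the B axiom).

ψ → □◇ψ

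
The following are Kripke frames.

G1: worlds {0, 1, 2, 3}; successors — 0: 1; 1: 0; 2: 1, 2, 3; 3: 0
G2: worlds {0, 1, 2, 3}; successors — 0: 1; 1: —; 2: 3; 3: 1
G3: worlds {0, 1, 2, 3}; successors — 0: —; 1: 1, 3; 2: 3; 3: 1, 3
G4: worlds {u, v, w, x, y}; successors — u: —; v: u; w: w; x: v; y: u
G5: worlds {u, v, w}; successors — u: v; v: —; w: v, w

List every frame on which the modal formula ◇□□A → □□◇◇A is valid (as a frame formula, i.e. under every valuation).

G3

This is the axiom for a generalized confluence (Geach) condition; its first-order frame correspondent is ∀x ∀y ∀z ((xRy ∧ xR²z) → ∃w (yR²w ∧ zR²w)).
G1: fails — 0R1, 0R²0 but no w with 1R²w and 0R²w.
G2: fails — 2R3, 2R²1 but no w with 3R²w and 1R²w.
G3: satisfies the condition.
G4: fails — xRv, xR²u but no t with vR²t and uR²t.
G5: fails — wRv, wR²v but no t with vR²t and vR²t.
Valid on: G3.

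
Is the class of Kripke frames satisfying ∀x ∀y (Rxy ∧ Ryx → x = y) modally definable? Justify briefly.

If a class were modally definable it would be closed under surjective bounded morphisms (Goldblatt–Thomason).
The 4-cycle (worlds s,t,u,v with s→t→u→v→s) is antisymmetric. Sending even-indexed worlds to s and odd-indexed worlds to t is a surjective bounded morphism onto the two-world frame with s↔t, which is not antisymmetric.
So the class is not modally definable.

Not definable by any modal formula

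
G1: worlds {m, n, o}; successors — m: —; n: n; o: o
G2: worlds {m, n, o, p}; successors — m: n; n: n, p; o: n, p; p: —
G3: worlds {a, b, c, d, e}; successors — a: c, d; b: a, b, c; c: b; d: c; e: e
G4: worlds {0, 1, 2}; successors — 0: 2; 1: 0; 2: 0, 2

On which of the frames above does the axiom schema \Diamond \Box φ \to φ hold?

G1

This is the axiom for symmetry; its first-order frame correspondent is \forall x \forall y (Rxy \to Ryx).
G1: condition met.
G2: fails — Ron but not Rno.
G3: fails — Rdc but not Rcd.
G4: fails — R10 but not R01.
Valid on: G1.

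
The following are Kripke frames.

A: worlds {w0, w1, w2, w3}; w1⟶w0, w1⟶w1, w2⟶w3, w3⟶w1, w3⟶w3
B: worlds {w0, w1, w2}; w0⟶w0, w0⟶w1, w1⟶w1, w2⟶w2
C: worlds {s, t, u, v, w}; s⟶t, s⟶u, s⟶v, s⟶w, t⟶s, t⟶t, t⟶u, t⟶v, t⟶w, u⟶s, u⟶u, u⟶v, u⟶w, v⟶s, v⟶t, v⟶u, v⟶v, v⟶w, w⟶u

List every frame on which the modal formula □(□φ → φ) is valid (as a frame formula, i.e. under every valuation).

B

Frame correspondent (Sahlqvist): ∀x ∀y (Rxy → Ryy) — i.e. shift-reflexivity.
A: fails — Rw1w0 but not Rw0w0.
B: satisfies the condition.
C: fails — Ruw but not Rww.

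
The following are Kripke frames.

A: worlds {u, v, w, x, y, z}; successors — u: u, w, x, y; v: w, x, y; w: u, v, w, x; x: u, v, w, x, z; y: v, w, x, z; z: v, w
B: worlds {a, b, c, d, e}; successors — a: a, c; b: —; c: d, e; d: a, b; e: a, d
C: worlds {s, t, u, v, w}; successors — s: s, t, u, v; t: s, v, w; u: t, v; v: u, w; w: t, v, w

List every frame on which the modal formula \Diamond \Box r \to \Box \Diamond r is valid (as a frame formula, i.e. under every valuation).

A

This is the axiom for convergence; its first-order frame correspondent is \forall x \forall y \forall z (Rxy \wedge Rxz \to \exists w (Ryw \wedge Rzw)).
A: condition met.
B: fails — Raa and Rac but a and c have no common successor.
C: fails — Rsv and Rsu but v and u have no common successor.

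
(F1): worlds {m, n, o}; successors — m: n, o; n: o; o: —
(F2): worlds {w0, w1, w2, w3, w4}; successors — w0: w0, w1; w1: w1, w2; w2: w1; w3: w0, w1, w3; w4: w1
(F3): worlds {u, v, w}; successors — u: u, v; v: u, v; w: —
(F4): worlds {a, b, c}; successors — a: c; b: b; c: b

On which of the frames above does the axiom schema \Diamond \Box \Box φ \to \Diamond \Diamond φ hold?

The schema corresponds to a generalized confluence (Geach) condition: \forall x \forall y (xRy \to \exists w (y R^2 w \wedge x R^2 w)).
(F1): fails — mRn but no w with nR²w and mR²w.
(F2): holds.
(F3): holds.
(F4): holds.
Valid on: (F2), (F3), (F4).

(F2), (F3), (F4)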